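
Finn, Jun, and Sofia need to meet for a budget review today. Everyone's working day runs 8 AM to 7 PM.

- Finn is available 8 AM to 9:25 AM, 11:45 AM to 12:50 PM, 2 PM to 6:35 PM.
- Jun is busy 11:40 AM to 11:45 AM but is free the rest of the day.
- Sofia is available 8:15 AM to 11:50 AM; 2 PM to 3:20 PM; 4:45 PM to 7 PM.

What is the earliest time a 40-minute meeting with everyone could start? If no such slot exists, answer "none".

08:15

Finn free: 08:00-09:25, 11:45-12:50, 14:00-18:35.
Jun free: 08:00-11:40, 11:45-19:00 (invert busy blocks within the working day).
Sofia free: 08:15-11:50, 14:00-15:20, 16:45-19:00.
Finn ∩ Jun: 08:00-09:25, 11:45-12:50, 14:00-18:35.
Finn ∩ Jun ∩ Sofia: 08:15-09:25, 11:45-11:50, 14:00-15:20, 16:45-18:35.
Those are the intersection windows.
The first common window of at least 40 minutes is 08:15-09:25, so the earliest start is 08:15.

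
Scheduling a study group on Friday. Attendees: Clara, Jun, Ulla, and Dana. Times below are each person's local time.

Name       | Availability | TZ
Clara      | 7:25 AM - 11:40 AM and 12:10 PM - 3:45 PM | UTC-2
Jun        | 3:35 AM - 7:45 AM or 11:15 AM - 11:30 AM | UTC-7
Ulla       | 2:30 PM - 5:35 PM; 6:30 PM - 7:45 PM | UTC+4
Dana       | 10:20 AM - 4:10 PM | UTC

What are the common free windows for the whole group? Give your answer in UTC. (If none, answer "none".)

10:35-13:35, 14:30-14:45

Clara in UTC: 09:25-13:40, 14:10-17:45 (add 2h to convert from UTC-2).
Jun in UTC: 10:35-14:45, 18:15-18:30 (add 7h to convert from UTC-7).
Ulla in UTC: 10:30-13:35, 14:30-15:45 (subtract 4h to convert from UTC+4).
Dana in UTC: 10:20-16:10.
Clara ∩ Jun: 10:35-13:40, 14:10-14:45.
Clara ∩ Jun ∩ Ulla: 10:35-13:35, 14:30-14:45.
Clara ∩ Jun ∩ Ulla ∩ Dana: 10:35-13:35, 14:30-14:45.
Those are the intersection windows.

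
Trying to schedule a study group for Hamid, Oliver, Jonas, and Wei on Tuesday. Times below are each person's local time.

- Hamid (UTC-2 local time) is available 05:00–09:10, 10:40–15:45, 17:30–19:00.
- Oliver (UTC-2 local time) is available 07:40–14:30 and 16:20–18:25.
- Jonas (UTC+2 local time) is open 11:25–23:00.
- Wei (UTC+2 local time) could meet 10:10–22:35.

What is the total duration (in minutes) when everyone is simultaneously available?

375

Hamid in UTC: 07:00-11:10, 12:40-17:45, 19:30-21:00 (add 2h to convert from UTC-2).
Oliver in UTC: 09:40-16:30, 18:20-20:25 (add 2h to convert from UTC-2).
Jonas in UTC: 09:25-21:00 (subtract 2h to convert from UTC+2).
Wei in UTC: 08:10-20:35 (subtract 2h to convert from UTC+2).
Hamid ∩ Oliver: 09:40-11:10, 12:40-16:30, 19:30-20:25.
Hamid ∩ Oliver ∩ Jonas: 09:40-11:10, 12:40-16:30, 19:30-20:25.
Hamid ∩ Oliver ∩ Jonas ∩ Wei: 09:40-11:10, 12:40-16:30, 19:30-20:25.
So the common availability across everyone is 09:40-11:10, 12:40-16:30, 19:30-20:25.
Summing the common windows: 90 + 230 + 55 = 375 minutes.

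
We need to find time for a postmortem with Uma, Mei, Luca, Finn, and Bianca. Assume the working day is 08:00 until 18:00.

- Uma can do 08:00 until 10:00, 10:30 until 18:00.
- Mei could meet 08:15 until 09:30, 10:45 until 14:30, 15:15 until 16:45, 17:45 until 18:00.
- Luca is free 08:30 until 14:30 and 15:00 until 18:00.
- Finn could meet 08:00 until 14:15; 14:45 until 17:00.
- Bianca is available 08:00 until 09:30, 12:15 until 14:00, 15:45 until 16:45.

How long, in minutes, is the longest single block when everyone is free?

Uma ∩ Mei: 08:15-09:30, 10:45-14:30, 15:15-16:45, 17:45-18:00.
Uma ∩ Mei ∩ Luca: 08:30-09:30, 10:45-14:30, 15:15-16:45, 17:45-18:00.
Uma ∩ Mei ∩ Luca ∩ Finn: 08:30-09:30, 10:45-14:15, 15:15-16:45.
Uma ∩ Mei ∩ Luca ∩ Finn ∩ Bianca: 08:30-09:30, 12:15-14:00, 15:45-16:45.
The longest is 12:15-14:00 at 105 minutes.

105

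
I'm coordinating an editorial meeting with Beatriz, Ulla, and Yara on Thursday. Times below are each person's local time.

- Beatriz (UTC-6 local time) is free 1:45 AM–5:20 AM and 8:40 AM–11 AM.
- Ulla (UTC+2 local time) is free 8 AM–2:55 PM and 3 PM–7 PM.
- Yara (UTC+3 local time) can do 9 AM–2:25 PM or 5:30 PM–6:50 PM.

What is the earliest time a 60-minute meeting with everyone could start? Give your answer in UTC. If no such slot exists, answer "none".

07:45

Beatriz in UTC: 07:45-11:20, 14:40-17:00 (add 6h to convert from UTC-6).
Ulla in UTC: 06:00-12:55, 13:00-17:00 (subtract 2h to convert from UTC+2).
Yara in UTC: 06:00-11:25, 14:30-15:50 (subtract 3h to convert from UTC+3).
Beatriz ∩ Ulla: 07:45-11:20, 14:40-17:00.
Beatriz ∩ Ulla ∩ Yara: 07:45-11:20, 14:40-15:50.
So the common availability across everyone is 07:45-11:20, 14:40-15:50.
The first common window of at least 60 minutes is 07:45-11:20, so the earliest start is 07:45.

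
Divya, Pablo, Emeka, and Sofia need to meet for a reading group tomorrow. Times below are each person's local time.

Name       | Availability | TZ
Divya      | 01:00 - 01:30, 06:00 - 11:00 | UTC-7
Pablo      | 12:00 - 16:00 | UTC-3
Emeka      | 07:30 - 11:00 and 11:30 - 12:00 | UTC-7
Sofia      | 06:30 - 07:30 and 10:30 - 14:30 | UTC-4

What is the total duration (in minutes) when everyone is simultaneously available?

180

Divya in UTC: 08:00-08:30, 13:00-18:00 (add 7h to convert from UTC-7).
Pablo in UTC: 15:00-19:00 (add 3h to convert from UTC-3).
Emeka in UTC: 14:30-18:00, 18:30-19:00 (add 7h to convert from UTC-7).
Sofia in UTC: 10:30-11:30, 14:30-18:30 (add 4h to convert from UTC-4).
Divya ∩ Pablo: 15:00-18:00.
Divya ∩ Pablo ∩ Emeka: 15:00-18:00.
Divya ∩ Pablo ∩ Emeka ∩ Sofia: 15:00-18:00.
That's a single block of 180 minutes.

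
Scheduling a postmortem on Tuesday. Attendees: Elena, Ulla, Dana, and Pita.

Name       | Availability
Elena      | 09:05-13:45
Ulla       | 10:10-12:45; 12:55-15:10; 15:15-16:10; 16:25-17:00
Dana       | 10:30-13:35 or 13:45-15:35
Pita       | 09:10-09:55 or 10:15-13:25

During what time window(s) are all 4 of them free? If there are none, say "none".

10:30-12:45, 12:55-13:25

Elena ∩ Ulla: 10:10-12:45, 12:55-13:45.
Elena ∩ Ulla ∩ Dana: 10:30-12:45, 12:55-13:35.
Elena ∩ Ulla ∩ Dana ∩ Pita: 10:30-12:45, 12:55-13:25.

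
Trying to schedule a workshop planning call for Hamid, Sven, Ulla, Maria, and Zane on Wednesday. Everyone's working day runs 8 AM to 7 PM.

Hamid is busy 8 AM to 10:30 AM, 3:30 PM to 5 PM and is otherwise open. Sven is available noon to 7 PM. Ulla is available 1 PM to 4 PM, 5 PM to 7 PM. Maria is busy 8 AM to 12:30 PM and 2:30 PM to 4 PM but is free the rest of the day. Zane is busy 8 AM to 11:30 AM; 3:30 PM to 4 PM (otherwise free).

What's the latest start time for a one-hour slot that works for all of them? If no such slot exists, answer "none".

18:00

Hamid free: 10:30-15:30, 17:00-19:00 (invert busy blocks within the working day).
Sven free: 12:00-19:00.
Ulla free: 13:00-16:00, 17:00-19:00.
Maria free: 12:30-14:30, 16:00-19:00 (invert busy blocks within the working day).
Zane free: 11:30-15:30, 16:00-19:00 (invert busy blocks within the working day).
Hamid ∩ Sven: 12:00-15:30, 17:00-19:00.
Hamid ∩ Sven ∩ Ulla: 13:00-15:30, 17:00-19:00.
Hamid ∩ Sven ∩ Ulla ∩ Maria: 13:00-14:30, 17:00-19:00.
Hamid ∩ Sven ∩ Ulla ∩ Maria ∩ Zane: 13:00-14:30, 17:00-19:00.
Those are the intersection windows.
The last common window of at least 60 minutes is 17:00-19:00; a 60-minute meeting can start as late as 18:00 and still end by 19:00.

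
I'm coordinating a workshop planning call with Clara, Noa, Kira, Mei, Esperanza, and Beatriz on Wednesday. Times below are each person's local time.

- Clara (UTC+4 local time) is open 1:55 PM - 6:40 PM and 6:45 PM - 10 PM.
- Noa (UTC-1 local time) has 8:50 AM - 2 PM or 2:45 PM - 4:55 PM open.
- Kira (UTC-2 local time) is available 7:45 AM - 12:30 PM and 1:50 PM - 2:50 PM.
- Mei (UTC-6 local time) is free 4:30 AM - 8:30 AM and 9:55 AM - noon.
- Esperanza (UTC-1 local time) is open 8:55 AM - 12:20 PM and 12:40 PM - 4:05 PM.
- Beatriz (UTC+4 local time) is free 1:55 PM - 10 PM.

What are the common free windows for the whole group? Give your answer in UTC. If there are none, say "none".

10:30-13:20, 13:40-14:30, 15:55-16:50

Clara in UTC: 09:55-14:40, 14:45-18:00 (subtract 4h to convert from UTC+4).
Noa in UTC: 09:50-15:00, 15:45-17:55 (add 1h to convert from UTC-1).
Kira in UTC: 09:45-14:30, 15:50-16:50 (add 2h to convert from UTC-2).
Mei in UTC: 10:30-14:30, 15:55-18:00 (add 6h to convert from UTC-6).
Esperanza in UTC: 09:55-13:20, 13:40-17:05 (add 1h to convert from UTC-1).
Beatriz in UTC: 09:55-18:00 (subtract 4h to convert from UTC+4).
Clara ∩ Noa: 09:55-14:40, 14:45-15:00, 15:45-17:55.
Clara ∩ Noa ∩ Kira: 09:55-14:30, 15:50-16:50.
Clara ∩ Noa ∩ Kira ∩ Mei: 10:30-14:30, 15:55-16:50.
Clara ∩ Noa ∩ Kira ∩ Mei ∩ Esperanza: 10:30-13:20, 13:40-14:30, 15:55-16:50.
Clara ∩ Noa ∩ Kira ∩ Mei ∩ Esperanza ∩ Beatriz: 10:30-13:20, 13:40-14:30, 15:55-16:50.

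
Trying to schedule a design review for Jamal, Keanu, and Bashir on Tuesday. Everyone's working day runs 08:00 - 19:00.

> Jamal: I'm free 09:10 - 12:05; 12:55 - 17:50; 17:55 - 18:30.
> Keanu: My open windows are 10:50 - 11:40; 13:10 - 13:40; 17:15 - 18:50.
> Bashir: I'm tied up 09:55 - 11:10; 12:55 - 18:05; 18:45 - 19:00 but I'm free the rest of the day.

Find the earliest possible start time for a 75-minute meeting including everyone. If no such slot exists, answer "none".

none

Jamal free: 09:10-12:05, 12:55-17:50, 17:55-18:30.
Keanu free: 10:50-11:40, 13:10-13:40, 17:15-18:50.
Bashir free: 08:00-09:55, 11:10-12:55, 18:05-18:45 (invert busy blocks within the working day).
Jamal ∩ Keanu: 10:50-11:40, 13:10-13:40, 17:15-17:50, 17:55-18:30.
Jamal ∩ Keanu ∩ Bashir: 11:10-11:40, 18:05-18:30.
Those are the intersection windows.
No common window is at least 75 minutes long.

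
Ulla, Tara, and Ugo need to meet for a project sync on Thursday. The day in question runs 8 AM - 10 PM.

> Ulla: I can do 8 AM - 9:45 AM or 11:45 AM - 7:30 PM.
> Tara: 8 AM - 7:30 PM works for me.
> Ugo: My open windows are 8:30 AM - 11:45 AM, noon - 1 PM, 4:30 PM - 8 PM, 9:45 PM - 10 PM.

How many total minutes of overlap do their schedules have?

315

Ulla ∩ Tara: 08:00-09:45, 11:45-19:30.
Ulla ∩ Tara ∩ Ugo: 08:30-09:45, 12:00-13:00, 16:30-19:30.
Summing the common windows: 75 + 60 + 180 = 315 minutes.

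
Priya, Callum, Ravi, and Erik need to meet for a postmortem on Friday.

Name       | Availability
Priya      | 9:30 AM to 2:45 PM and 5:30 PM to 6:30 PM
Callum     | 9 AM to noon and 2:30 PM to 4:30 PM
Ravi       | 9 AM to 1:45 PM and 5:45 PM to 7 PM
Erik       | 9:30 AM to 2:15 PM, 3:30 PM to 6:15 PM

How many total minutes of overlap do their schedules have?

Priya ∩ Callum: 09:30-12:00, 14:30-14:45.
Priya ∩ Callum ∩ Ravi: 09:30-12:00.
Priya ∩ Callum ∩ Ravi ∩ Erik: 09:30-12:00.
So the common availability across everyone is 09:30-12:00.
That's a single block of 150 minutes.

150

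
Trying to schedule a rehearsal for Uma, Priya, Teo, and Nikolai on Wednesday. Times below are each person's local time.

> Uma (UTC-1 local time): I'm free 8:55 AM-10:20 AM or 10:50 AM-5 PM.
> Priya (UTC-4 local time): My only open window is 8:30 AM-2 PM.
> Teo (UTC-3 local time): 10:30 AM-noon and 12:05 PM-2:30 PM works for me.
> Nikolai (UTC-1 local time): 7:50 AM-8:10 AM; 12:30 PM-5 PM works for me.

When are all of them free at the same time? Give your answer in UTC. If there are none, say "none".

Uma in UTC: 09:55-11:20, 11:50-18:00 (add 1h to convert from UTC-1).
Priya in UTC: 12:30-18:00 (add 4h to convert from UTC-4).
Teo in UTC: 13:30-15:00, 15:05-17:30 (add 3h to convert from UTC-3).
Nikolai in UTC: 08:50-09:10, 13:30-18:00 (add 1h to convert from UTC-1).
Uma ∩ Priya: 12:30-18:00.
Uma ∩ Priya ∩ Teo: 13:30-15:00, 15:05-17:30.
Uma ∩ Priya ∩ Teo ∩ Nikolai: 13:30-15:00, 15:05-17:30.
Those are the intersection windows.

13:30-15:00, 15:05-17:30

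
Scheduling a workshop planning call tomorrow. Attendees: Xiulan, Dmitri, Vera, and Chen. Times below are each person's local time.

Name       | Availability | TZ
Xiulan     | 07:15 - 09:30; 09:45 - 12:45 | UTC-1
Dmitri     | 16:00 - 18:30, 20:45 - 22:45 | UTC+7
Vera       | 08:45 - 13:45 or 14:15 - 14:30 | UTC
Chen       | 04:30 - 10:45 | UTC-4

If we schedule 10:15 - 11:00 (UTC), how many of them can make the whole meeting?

3

Xiulan in UTC: 08:15-10:30, 10:45-13:45 (add 1h to convert from UTC-1).
Dmitri in UTC: 09:00-11:30, 13:45-15:45 (subtract 7h to convert from UTC+7).
Vera in UTC: 08:45-13:45, 14:15-14:30.
Chen in UTC: 08:30-14:45 (add 4h to convert from UTC-4).
Dmitri, Vera, and Chen can make the full 10:15-11:00 slot — that's 3.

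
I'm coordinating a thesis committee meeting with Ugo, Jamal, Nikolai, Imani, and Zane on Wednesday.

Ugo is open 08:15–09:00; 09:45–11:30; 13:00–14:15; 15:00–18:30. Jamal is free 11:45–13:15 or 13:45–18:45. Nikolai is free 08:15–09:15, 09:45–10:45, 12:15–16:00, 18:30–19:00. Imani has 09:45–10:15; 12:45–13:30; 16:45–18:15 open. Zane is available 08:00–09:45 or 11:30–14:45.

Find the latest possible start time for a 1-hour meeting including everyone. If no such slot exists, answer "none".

none

Ugo ∩ Jamal: 13:00-13:15, 13:45-14:15, 15:00-18:30.
Ugo ∩ Jamal ∩ Nikolai: 13:00-13:15, 13:45-14:15, 15:00-16:00.
Ugo ∩ Jamal ∩ Nikolai ∩ Imani: 13:00-13:15.
Ugo ∩ Jamal ∩ Nikolai ∩ Imani ∩ Zane: 13:00-13:15.
No common window is at least 60 minutes long.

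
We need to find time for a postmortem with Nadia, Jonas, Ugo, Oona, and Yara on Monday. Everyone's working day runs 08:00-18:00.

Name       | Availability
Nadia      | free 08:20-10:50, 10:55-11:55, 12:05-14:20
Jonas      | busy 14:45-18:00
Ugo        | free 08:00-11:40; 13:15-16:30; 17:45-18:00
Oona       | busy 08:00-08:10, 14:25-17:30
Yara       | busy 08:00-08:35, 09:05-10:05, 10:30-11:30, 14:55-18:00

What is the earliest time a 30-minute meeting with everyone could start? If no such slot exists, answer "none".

08:35

Nadia free: 08:20-10:50, 10:55-11:55, 12:05-14:20.
Jonas free: 08:00-14:45 (invert busy blocks within the working day).
Ugo free: 08:00-11:40, 13:15-16:30, 17:45-18:00.
Oona free: 08:10-14:25, 17:30-18:00 (invert busy blocks within the working day).
Yara free: 08:35-09:05, 10:05-10:30, 11:30-14:55 (invert busy blocks within the working day).
Nadia ∩ Jonas: 08:20-10:50, 10:55-11:55, 12:05-14:20.
Nadia ∩ Jonas ∩ Ugo: 08:20-10:50, 10:55-11:40, 13:15-14:20.
Nadia ∩ Jonas ∩ Ugo ∩ Oona: 08:20-10:50, 10:55-11:40, 13:15-14:20.
Nadia ∩ Jonas ∩ Ugo ∩ Oona ∩ Yara: 08:35-09:05, 10:05-10:30, 11:30-11:40, 13:15-14:20.
So the common availability across everyone is 08:35-09:05, 10:05-10:30, 11:30-11:40, 13:15-14:20.
The first common window of at least 30 minutes is 08:35-09:05, so the earliest start is 08:35.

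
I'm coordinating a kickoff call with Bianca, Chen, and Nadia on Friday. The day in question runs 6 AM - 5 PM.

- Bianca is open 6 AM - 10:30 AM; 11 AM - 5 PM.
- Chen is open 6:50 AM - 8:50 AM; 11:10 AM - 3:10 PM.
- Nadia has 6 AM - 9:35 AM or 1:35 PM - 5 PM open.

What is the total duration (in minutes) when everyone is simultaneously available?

215

Bianca ∩ Chen: 06:50-08:50, 11:10-15:10.
Bianca ∩ Chen ∩ Nadia: 06:50-08:50, 13:35-15:10.
Summing the common windows: 120 + 95 = 215 minutes.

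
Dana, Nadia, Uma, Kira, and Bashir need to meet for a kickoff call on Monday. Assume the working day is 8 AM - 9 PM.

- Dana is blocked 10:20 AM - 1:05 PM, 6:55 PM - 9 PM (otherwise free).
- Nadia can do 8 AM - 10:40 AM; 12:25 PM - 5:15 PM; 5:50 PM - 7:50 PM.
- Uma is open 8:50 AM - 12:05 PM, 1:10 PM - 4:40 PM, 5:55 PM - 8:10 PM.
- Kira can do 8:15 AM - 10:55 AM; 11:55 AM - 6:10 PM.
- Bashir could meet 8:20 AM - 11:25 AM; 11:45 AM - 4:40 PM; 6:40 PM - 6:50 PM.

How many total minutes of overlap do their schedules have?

Dana free: 08:00-10:20, 13:05-18:55 (invert busy blocks within the working day).
Nadia free: 08:00-10:40, 12:25-17:15, 17:50-19:50.
Uma free: 08:50-12:05, 13:10-16:40, 17:55-20:10.
Kira free: 08:15-10:55, 11:55-18:10.
Bashir free: 08:20-11:25, 11:45-16:40, 18:40-18:50.
Dana ∩ Nadia: 08:00-10:20, 13:05-17:15, 17:50-18:55.
Dana ∩ Nadia ∩ Uma: 08:50-10:20, 13:10-16:40, 17:55-18:55.
Dana ∩ Nadia ∩ Uma ∩ Kira: 08:50-10:20, 13:10-16:40, 17:55-18:10.
Dana ∩ Nadia ∩ Uma ∩ Kira ∩ Bashir: 08:50-10:20, 13:10-16:40.
Summing the common windows: 90 + 210 = 300 minutes.

300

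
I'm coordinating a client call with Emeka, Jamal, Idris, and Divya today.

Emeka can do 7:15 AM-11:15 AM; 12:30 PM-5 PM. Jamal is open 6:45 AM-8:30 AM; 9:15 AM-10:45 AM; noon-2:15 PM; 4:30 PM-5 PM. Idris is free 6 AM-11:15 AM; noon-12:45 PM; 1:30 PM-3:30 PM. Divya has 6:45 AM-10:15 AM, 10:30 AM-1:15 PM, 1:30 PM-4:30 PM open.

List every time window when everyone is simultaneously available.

Emeka ∩ Jamal: 07:15-08:30, 09:15-10:45, 12:30-14:15, 16:30-17:00.
Emeka ∩ Jamal ∩ Idris: 07:15-08:30, 09:15-10:45, 12:30-12:45, 13:30-14:15.
Emeka ∩ Jamal ∩ Idris ∩ Divya: 07:15-08:30, 09:15-10:15, 10:30-10:45, 12:30-12:45, 13:30-14:15.

07:15-08:30, 09:15-10:15, 10:30-10:45, 12:30-12:45, 13:30-14:15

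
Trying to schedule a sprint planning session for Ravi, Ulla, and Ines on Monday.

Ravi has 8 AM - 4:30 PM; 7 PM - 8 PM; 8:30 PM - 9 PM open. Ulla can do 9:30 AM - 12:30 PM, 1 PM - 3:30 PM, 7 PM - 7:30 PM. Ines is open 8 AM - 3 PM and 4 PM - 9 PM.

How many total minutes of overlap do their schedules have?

Ravi ∩ Ulla: 09:30-12:30, 13:00-15:30, 19:00-19:30.
Ravi ∩ Ulla ∩ Ines: 09:30-12:30, 13:00-15:00, 19:00-19:30.
Those are the intersection windows.
Summing the common windows: 180 + 120 + 30 = 330 minutes.

330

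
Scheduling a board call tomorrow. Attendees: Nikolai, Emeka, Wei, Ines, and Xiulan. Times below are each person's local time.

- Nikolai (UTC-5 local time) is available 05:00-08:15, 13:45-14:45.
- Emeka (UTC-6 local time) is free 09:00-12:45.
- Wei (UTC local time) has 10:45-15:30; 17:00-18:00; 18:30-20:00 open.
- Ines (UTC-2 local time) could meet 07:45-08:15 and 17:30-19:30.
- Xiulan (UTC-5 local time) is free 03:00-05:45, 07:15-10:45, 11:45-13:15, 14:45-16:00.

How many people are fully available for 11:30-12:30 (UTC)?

2

Nikolai in UTC: 10:00-13:15, 18:45-19:45 (add 5h to convert from UTC-5).
Emeka in UTC: 15:00-18:45 (add 6h to convert from UTC-6).
Wei in UTC: 10:45-15:30, 17:00-18:00, 18:30-20:00.
Ines in UTC: 09:45-10:15, 19:30-21:30 (add 2h to convert from UTC-2).
Xiulan in UTC: 08:00-10:45, 12:15-15:45, 16:45-18:15, 19:45-21:00 (add 5h to convert from UTC-5).
Nikolai and Wei can make the full 11:30-12:30 slot — that's 2.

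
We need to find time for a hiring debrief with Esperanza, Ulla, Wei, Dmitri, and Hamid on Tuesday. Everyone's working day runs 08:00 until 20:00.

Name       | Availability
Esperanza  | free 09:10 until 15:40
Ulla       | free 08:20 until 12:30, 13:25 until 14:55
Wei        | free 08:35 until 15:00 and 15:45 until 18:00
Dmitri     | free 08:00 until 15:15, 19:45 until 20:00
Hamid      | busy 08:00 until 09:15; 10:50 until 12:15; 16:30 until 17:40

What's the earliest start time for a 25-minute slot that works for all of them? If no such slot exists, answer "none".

Esperanza free: 09:10-15:40.
Ulla free: 08:20-12:30, 13:25-14:55.
Wei free: 08:35-15:00, 15:45-18:00.
Dmitri free: 08:00-15:15, 19:45-20:00.
Hamid free: 09:15-10:50, 12:15-16:30, 17:40-20:00 (invert busy blocks within the working day).
Esperanza ∩ Ulla: 09:10-12:30, 13:25-14:55.
Esperanza ∩ Ulla ∩ Wei: 09:10-12:30, 13:25-14:55.
Esperanza ∩ Ulla ∩ Wei ∩ Dmitri: 09:10-12:30, 13:25-14:55.
Esperanza ∩ Ulla ∩ Wei ∩ Dmitri ∩ Hamid: 09:15-10:50, 12:15-12:30, 13:25-14:55.
The first common window of at least 25 minutes is 09:15-10:50, so the earliest start is 09:15.

09:15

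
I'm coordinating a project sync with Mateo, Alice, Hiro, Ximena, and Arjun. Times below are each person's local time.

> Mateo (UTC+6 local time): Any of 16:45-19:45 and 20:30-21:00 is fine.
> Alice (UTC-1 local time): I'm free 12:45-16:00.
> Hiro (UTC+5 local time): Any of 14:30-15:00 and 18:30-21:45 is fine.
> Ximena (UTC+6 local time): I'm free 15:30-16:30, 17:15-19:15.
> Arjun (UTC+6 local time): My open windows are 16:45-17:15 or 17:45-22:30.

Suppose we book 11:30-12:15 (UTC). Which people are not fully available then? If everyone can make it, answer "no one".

Mateo in UTC: 10:45-13:45, 14:30-15:00 (subtract 6h to convert from UTC+6).
Alice in UTC: 13:45-17:00 (add 1h to convert from UTC-1).
Hiro in UTC: 09:30-10:00, 13:30-16:45 (subtract 5h to convert from UTC+5).
Ximena in UTC: 09:30-10:30, 11:15-13:15 (subtract 6h to convert from UTC+6).
Arjun in UTC: 10:45-11:15, 11:45-16:30 (subtract 6h to convert from UTC+6).
Mateo: free for 11:30-12:15. Alice: not fully free for 11:30-12:15. Hiro: not fully free for 11:30-12:15. Ximena: free for 11:30-12:15. Arjun: not fully free for 11:30-12:15.

Alice, Arjun, Hiro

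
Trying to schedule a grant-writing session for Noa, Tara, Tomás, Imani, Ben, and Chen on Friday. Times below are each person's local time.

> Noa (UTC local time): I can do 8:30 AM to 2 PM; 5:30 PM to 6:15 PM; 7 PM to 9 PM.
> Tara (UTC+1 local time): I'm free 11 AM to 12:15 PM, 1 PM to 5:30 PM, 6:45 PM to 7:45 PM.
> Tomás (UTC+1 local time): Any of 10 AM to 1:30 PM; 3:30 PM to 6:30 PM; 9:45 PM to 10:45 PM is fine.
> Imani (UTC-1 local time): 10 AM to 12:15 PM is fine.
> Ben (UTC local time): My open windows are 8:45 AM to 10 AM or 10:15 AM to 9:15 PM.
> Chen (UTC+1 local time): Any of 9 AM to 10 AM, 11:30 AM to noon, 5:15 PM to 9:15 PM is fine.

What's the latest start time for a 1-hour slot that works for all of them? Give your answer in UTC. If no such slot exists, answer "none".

none

Noa in UTC: 08:30-14:00, 17:30-18:15, 19:00-21:00.
Tara in UTC: 10:00-11:15, 12:00-16:30, 17:45-18:45 (subtract 1h to convert from UTC+1).
Tomás in UTC: 09:00-12:30, 14:30-17:30, 20:45-21:45 (subtract 1h to convert from UTC+1).
Imani in UTC: 11:00-13:15 (add 1h to convert from UTC-1).
Ben in UTC: 08:45-10:00, 10:15-21:15.
Chen in UTC: 08:00-09:00, 10:30-11:00, 16:15-20:15 (subtract 1h to convert from UTC+1).
Noa ∩ Tara: 10:00-11:15, 12:00-14:00, 17:45-18:15.
Noa ∩ Tara ∩ Tomás: 10:00-11:15, 12:00-12:30.
Noa ∩ Tara ∩ Tomás ∩ Imani: 11:00-11:15, 12:00-12:30.
Noa ∩ Tara ∩ Tomás ∩ Imani ∩ Ben: 11:00-11:15, 12:00-12:30.
Noa ∩ Tara ∩ Tomás ∩ Imani ∩ Ben ∩ Chen: ∅.
There is no time when everyone is free.
No common window is at least 60 minutes long.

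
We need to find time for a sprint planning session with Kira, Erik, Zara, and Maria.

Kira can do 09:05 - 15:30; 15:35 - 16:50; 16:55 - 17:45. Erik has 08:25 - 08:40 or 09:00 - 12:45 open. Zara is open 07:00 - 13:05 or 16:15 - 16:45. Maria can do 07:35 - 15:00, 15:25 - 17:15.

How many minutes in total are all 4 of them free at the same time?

220

Kira ∩ Erik: 09:05-12:45.
Kira ∩ Erik ∩ Zara: 09:05-12:45.
Kira ∩ Erik ∩ Zara ∩ Maria: 09:05-12:45.
That's a single block of 220 minutes.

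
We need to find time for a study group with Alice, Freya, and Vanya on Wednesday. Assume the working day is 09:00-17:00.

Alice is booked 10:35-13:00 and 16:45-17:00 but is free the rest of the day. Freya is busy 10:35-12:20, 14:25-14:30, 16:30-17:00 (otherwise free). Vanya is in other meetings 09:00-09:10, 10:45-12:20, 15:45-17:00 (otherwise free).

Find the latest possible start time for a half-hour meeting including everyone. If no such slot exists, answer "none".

15:15

Alice free: 09:00-10:35, 13:00-16:45 (invert busy blocks within the working day).
Freya free: 09:00-10:35, 12:20-14:25, 14:30-16:30 (invert busy blocks within the working day).
Vanya free: 09:10-10:45, 12:20-15:45 (invert busy blocks within the working day).
Alice ∩ Freya: 09:00-10:35, 13:00-14:25, 14:30-16:30.
Alice ∩ Freya ∩ Vanya: 09:10-10:35, 13:00-14:25, 14:30-15:45.
The last common window of at least 30 minutes is 14:30-15:45; a 30-minute meeting can start as late as 15:15 and still end by 15:45.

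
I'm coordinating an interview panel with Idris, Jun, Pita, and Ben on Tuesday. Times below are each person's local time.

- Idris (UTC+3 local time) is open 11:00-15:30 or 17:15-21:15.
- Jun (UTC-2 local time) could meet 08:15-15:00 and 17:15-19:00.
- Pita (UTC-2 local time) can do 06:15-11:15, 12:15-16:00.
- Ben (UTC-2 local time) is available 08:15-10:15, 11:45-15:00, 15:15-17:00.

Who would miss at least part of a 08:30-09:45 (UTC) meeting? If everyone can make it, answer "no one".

Idris in UTC: 08:00-12:30, 14:15-18:15 (subtract 3h to convert from UTC+3).
Jun in UTC: 10:15-17:00, 19:15-21:00 (add 2h to convert from UTC-2).
Pita in UTC: 08:15-13:15, 14:15-18:00 (add 2h to convert from UTC-2).
Ben in UTC: 10:15-12:15, 13:45-17:00, 17:15-19:00 (add 2h to convert from UTC-2).
Idris: free for 08:30-09:45. Jun: not fully free for 08:30-09:45. Pita: free for 08:30-09:45. Ben: not fully free for 08:30-09:45.

Ben, Jun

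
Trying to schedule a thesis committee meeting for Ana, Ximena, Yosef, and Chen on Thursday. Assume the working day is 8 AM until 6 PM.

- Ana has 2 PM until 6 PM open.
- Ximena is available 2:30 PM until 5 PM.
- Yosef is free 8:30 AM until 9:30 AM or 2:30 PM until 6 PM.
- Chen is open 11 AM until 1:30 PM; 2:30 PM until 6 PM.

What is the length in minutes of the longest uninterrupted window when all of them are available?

150

Ana ∩ Ximena: 14:30-17:00.
Ana ∩ Ximena ∩ Yosef: 14:30-17:00.
Ana ∩ Ximena ∩ Yosef ∩ Chen: 14:30-17:00.
So the common availability across everyone is 14:30-17:00.
The longest is 14:30-17:00 at 150 minutes.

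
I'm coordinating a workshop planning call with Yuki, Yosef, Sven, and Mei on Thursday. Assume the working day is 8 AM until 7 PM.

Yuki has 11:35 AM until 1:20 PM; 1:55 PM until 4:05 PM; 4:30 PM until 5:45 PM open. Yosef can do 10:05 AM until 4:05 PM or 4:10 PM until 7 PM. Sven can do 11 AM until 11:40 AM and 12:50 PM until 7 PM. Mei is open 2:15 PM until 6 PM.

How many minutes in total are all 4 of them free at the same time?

Yuki ∩ Yosef: 11:35-13:20, 13:55-16:05, 16:30-17:45.
Yuki ∩ Yosef ∩ Sven: 11:35-11:40, 12:50-13:20, 13:55-16:05, 16:30-17:45.
Yuki ∩ Yosef ∩ Sven ∩ Mei: 14:15-16:05, 16:30-17:45.
Summing the common windows: 110 + 75 = 185 minutes.

185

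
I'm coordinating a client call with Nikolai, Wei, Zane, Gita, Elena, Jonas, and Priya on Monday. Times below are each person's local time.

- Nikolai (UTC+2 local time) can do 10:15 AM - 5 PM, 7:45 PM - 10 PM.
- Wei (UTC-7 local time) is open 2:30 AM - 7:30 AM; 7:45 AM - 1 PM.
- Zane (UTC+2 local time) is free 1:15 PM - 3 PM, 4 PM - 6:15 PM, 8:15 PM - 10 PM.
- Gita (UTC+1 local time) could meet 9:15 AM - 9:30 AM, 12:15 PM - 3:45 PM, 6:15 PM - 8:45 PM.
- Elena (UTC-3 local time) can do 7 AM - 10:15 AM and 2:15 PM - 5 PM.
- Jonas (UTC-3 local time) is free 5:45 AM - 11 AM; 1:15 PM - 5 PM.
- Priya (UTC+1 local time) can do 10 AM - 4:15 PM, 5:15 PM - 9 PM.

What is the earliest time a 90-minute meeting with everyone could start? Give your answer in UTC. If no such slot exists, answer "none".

Nikolai in UTC: 08:15-15:00, 17:45-20:00 (subtract 2h to convert from UTC+2).
Wei in UTC: 09:30-14:30, 14:45-20:00 (add 7h to convert from UTC-7).
Zane in UTC: 11:15-13:00, 14:00-16:15, 18:15-20:00 (subtract 2h to convert from UTC+2).
Gita in UTC: 08:15-08:30, 11:15-14:45, 17:15-19:45 (subtract 1h to convert from UTC+1).
Elena in UTC: 10:00-13:15, 17:15-20:00 (add 3h to convert from UTC-3).
Jonas in UTC: 08:45-14:00, 16:15-20:00 (add 3h to convert from UTC-3).
Priya in UTC: 09:00-15:15, 16:15-20:00 (subtract 1h to convert from UTC+1).
Nikolai ∩ Wei: 09:30-14:30, 14:45-15:00, 17:45-20:00.
Nikolai ∩ Wei ∩ Zane: 11:15-13:00, 14:00-14:30, 14:45-15:00, 18:15-20:00.
Nikolai ∩ Wei ∩ Zane ∩ Gita: 11:15-13:00, 14:00-14:30, 18:15-19:45.
Nikolai ∩ Wei ∩ Zane ∩ Gita ∩ Elena: 11:15-13:00, 18:15-19:45.
Nikolai ∩ Wei ∩ Zane ∩ Gita ∩ Elena ∩ Jonas: 11:15-13:00, 18:15-19:45.
Nikolai ∩ Wei ∩ Zane ∩ Gita ∩ Elena ∩ Jonas ∩ Priya: 11:15-13:00, 18:15-19:45.
The first common window of at least 90 minutes is 11:15-13:00, so the earliest start is 11:15.

11:15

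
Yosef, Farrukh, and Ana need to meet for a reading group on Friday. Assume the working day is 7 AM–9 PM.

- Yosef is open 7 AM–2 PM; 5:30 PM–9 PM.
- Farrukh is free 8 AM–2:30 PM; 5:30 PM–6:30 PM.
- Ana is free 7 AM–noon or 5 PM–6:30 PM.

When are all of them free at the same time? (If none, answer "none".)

Yosef ∩ Farrukh: 08:00-14:00, 17:30-18:30.
Yosef ∩ Farrukh ∩ Ana: 08:00-12:00, 17:30-18:30.
So the common availability across everyone is 08:00-12:00, 17:30-18:30.

08:00-12:00, 17:30-18:30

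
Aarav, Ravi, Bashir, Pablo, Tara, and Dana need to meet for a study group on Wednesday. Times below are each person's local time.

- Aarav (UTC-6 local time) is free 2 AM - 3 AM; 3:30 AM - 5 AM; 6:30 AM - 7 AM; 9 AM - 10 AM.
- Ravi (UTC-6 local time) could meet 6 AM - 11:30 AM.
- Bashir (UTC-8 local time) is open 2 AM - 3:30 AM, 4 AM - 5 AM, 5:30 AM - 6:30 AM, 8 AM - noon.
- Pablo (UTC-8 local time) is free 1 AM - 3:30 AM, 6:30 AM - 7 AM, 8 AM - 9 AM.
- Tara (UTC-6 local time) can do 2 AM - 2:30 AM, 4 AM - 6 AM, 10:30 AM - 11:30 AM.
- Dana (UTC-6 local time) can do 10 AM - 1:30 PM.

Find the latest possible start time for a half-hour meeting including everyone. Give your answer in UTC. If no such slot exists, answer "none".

none

Aarav in UTC: 08:00-09:00, 09:30-11:00, 12:30-13:00, 15:00-16:00 (add 6h to convert from UTC-6).
Ravi in UTC: 12:00-17:30 (add 6h to convert from UTC-6).
Bashir in UTC: 10:00-11:30, 12:00-13:00, 13:30-14:30, 16:00-20:00 (add 8h to convert from UTC-8).
Pablo in UTC: 09:00-11:30, 14:30-15:00, 16:00-17:00 (add 8h to convert from UTC-8).
Tara in UTC: 08:00-08:30, 10:00-12:00, 16:30-17:30 (add 6h to convert from UTC-6).
Dana in UTC: 16:00-19:30 (add 6h to convert from UTC-6).
Aarav ∩ Ravi: 12:30-13:00, 15:00-16:00.
Aarav ∩ Ravi ∩ Bashir: 12:30-13:00.
Aarav ∩ Ravi ∩ Bashir ∩ Pablo: ∅.
Aarav ∩ Ravi ∩ Bashir ∩ Pablo ∩ Tara: ∅.
Aarav ∩ Ravi ∩ Bashir ∩ Pablo ∩ Tara ∩ Dana: ∅.
There is no time when everyone is free.
No common window is at least 30 minutes long.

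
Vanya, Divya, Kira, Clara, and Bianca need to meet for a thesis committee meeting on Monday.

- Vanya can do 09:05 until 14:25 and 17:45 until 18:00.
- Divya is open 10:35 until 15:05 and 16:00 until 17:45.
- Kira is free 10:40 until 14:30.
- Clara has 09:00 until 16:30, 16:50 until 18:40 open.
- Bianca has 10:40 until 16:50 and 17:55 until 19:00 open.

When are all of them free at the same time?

Vanya ∩ Divya: 10:35-14:25.
Vanya ∩ Divya ∩ Kira: 10:40-14:25.
Vanya ∩ Divya ∩ Kira ∩ Clara: 10:40-14:25.
Vanya ∩ Divya ∩ Kira ∩ Clara ∩ Bianca: 10:40-14:25.

10:40-14:25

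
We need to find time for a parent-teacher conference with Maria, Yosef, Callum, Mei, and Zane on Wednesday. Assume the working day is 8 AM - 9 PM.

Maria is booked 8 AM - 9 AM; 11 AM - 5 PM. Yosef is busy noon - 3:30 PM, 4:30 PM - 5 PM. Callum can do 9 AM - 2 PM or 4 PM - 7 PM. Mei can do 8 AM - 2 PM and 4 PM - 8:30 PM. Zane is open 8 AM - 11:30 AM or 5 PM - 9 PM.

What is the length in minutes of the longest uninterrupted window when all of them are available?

Maria free: 09:00-11:00, 17:00-21:00 (invert busy blocks within the working day).
Yosef free: 08:00-12:00, 15:30-16:30, 17:00-21:00 (invert busy blocks within the working day).
Callum free: 09:00-14:00, 16:00-19:00.
Mei free: 08:00-14:00, 16:00-20:30.
Zane free: 08:00-11:30, 17:00-21:00.
Maria ∩ Yosef: 09:00-11:00, 17:00-21:00.
Maria ∩ Yosef ∩ Callum: 09:00-11:00, 17:00-19:00.
Maria ∩ Yosef ∩ Callum ∩ Mei: 09:00-11:00, 17:00-19:00.
Maria ∩ Yosef ∩ Callum ∩ Mei ∩ Zane: 09:00-11:00, 17:00-19:00.
So the common availability across everyone is 09:00-11:00, 17:00-19:00.
The longest is 09:00-11:00 at 120 minutes.

120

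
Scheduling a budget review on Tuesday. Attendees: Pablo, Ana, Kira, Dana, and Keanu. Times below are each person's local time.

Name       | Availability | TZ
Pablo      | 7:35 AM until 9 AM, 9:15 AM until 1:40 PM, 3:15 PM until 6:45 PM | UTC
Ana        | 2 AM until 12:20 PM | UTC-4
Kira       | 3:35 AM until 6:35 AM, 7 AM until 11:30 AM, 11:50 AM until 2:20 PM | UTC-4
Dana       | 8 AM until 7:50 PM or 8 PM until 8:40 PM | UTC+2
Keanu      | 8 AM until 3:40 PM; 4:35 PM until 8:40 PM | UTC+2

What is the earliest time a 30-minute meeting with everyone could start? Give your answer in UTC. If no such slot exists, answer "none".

07:35

Pablo in UTC: 07:35-09:00, 09:15-13:40, 15:15-18:45.
Ana in UTC: 06:00-16:20 (add 4h to convert from UTC-4).
Kira in UTC: 07:35-10:35, 11:00-15:30, 15:50-18:20 (add 4h to convert from UTC-4).
Dana in UTC: 06:00-17:50, 18:00-18:40 (subtract 2h to convert from UTC+2).
Keanu in UTC: 06:00-13:40, 14:35-18:40 (subtract 2h to convert from UTC+2).
Pablo ∩ Ana: 07:35-09:00, 09:15-13:40, 15:15-16:20.
Pablo ∩ Ana ∩ Kira: 07:35-09:00, 09:15-10:35, 11:00-13:40, 15:15-15:30, 15:50-16:20.
Pablo ∩ Ana ∩ Kira ∩ Dana: 07:35-09:00, 09:15-10:35, 11:00-13:40, 15:15-15:30, 15:50-16:20.
Pablo ∩ Ana ∩ Kira ∩ Dana ∩ Keanu: 07:35-09:00, 09:15-10:35, 11:00-13:40, 15:15-15:30, 15:50-16:20.
So the common availability across everyone is 07:35-09:00, 09:15-10:35, 11:00-13:40, 15:15-15:30, 15:50-16:20.
The first common window of at least 30 minutes is 07:35-09:00, so the earliest start is 07:35.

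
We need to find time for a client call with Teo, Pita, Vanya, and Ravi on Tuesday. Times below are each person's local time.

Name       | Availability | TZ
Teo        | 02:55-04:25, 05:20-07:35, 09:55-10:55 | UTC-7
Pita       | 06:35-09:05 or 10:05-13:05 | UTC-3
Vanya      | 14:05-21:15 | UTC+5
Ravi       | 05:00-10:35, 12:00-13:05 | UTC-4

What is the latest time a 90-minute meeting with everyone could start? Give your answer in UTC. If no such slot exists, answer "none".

13:05

Teo in UTC: 09:55-11:25, 12:20-14:35, 16:55-17:55 (add 7h to convert from UTC-7).
Pita in UTC: 09:35-12:05, 13:05-16:05 (add 3h to convert from UTC-3).
Vanya in UTC: 09:05-16:15 (subtract 5h to convert from UTC+5).
Ravi in UTC: 09:00-14:35, 16:00-17:05 (add 4h to convert from UTC-4).
Teo ∩ Pita: 09:55-11:25, 13:05-14:35.
Teo ∩ Pita ∩ Vanya: 09:55-11:25, 13:05-14:35.
Teo ∩ Pita ∩ Vanya ∩ Ravi: 09:55-11:25, 13:05-14:35.
The last common window of at least 90 minutes is 13:05-14:35; a 90-minute meeting can start as late as 13:05 and still end by 14:35.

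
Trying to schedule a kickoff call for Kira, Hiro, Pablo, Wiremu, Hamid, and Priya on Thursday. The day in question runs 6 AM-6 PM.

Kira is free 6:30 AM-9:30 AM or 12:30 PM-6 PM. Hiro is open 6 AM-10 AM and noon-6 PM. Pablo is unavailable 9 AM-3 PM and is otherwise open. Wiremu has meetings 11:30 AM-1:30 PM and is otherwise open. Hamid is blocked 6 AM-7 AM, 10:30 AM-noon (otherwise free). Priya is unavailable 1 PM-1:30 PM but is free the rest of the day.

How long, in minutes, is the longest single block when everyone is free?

180

Kira free: 06:30-09:30, 12:30-18:00.
Hiro free: 06:00-10:00, 12:00-18:00.
Pablo free: 06:00-09:00, 15:00-18:00 (invert busy blocks within the working day).
Wiremu free: 06:00-11:30, 13:30-18:00 (invert busy blocks within the working day).
Hamid free: 07:00-10:30, 12:00-18:00 (invert busy blocks within the working day).
Priya free: 06:00-13:00, 13:30-18:00 (invert busy blocks within the working day).
Kira ∩ Hiro: 06:30-09:30, 12:30-18:00.
Kira ∩ Hiro ∩ Pablo: 06:30-09:00, 15:00-18:00.
Kira ∩ Hiro ∩ Pablo ∩ Wiremu: 06:30-09:00, 15:00-18:00.
Kira ∩ Hiro ∩ Pablo ∩ Wiremu ∩ Hamid: 07:00-09:00, 15:00-18:00.
Kira ∩ Hiro ∩ Pablo ∩ Wiremu ∩ Hamid ∩ Priya: 07:00-09:00, 15:00-18:00.
The longest is 15:00-18:00 at 180 minutes.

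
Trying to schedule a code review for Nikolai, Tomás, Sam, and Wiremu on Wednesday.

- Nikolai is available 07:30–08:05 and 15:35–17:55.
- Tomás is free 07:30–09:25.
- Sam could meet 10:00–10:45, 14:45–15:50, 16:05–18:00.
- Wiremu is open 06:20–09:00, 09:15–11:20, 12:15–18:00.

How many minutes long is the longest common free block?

Nikolai ∩ Tomás: 07:30-08:05.
Nikolai ∩ Tomás ∩ Sam: ∅.
Nikolai ∩ Tomás ∩ Sam ∩ Wiremu: ∅.
There is no time when everyone is free.
No common window exists, so the longest block is 0 minutes.

0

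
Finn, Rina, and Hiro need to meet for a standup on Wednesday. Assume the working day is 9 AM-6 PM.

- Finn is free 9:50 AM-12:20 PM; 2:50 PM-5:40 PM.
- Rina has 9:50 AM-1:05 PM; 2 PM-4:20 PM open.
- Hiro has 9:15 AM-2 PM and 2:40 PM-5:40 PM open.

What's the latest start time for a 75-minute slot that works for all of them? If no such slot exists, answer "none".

Finn ∩ Rina: 09:50-12:20, 14:50-16:20.
Finn ∩ Rina ∩ Hiro: 09:50-12:20, 14:50-16:20.
The last common window of at least 75 minutes is 14:50-16:20; a 75-minute meeting can start as late as 15:05 and still end by 16:20.

15:05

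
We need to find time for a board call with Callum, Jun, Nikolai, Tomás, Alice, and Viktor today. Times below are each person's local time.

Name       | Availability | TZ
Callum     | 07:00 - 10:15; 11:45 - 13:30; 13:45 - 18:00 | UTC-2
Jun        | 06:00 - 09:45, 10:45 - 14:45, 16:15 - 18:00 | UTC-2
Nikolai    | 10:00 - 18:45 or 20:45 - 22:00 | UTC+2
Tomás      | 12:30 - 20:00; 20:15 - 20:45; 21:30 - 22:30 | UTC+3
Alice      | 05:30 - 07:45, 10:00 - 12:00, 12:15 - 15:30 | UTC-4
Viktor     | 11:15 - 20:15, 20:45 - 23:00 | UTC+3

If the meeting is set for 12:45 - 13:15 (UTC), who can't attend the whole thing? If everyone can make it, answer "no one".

Alice, Callum

Callum in UTC: 09:00-12:15, 13:45-15:30, 15:45-20:00 (add 2h to convert from UTC-2).
Jun in UTC: 08:00-11:45, 12:45-16:45, 18:15-20:00 (add 2h to convert from UTC-2).
Nikolai in UTC: 08:00-16:45, 18:45-20:00 (subtract 2h to convert from UTC+2).
Tomás in UTC: 09:30-17:00, 17:15-17:45, 18:30-19:30 (subtract 3h to convert from UTC+3).
Alice in UTC: 09:30-11:45, 14:00-16:00, 16:15-19:30 (add 4h to convert from UTC-4).
Viktor in UTC: 08:15-17:15, 17:45-20:00 (subtract 3h to convert from UTC+3).
Callum: not fully free for 12:45-13:15. Jun: free for 12:45-13:15. Nikolai: free for 12:45-13:15. Tomás: free for 12:45-13:15. Alice: not fully free for 12:45-13:15. Viktor: free for 12:45-13:15.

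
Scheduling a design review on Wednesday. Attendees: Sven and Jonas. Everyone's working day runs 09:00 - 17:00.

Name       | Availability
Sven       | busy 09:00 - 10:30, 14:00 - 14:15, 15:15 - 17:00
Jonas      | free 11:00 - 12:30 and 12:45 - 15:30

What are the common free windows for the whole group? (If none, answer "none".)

11:00-12:30, 12:45-14:00, 14:15-15:15

Sven free: 10:30-14:00, 14:15-15:15 (invert busy blocks within the working day).
Jonas free: 11:00-12:30, 12:45-15:30.
Sven ∩ Jonas: 11:00-12:30, 12:45-14:00, 14:15-15:15.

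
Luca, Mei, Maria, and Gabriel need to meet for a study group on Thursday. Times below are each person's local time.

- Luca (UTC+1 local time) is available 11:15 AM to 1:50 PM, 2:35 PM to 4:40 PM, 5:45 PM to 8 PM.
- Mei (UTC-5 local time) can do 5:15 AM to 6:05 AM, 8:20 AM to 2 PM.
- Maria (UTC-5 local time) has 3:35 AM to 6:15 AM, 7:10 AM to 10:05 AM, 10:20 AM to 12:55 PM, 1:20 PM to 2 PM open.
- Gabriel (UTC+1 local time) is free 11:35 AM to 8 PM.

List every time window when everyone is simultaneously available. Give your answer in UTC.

10:35-11:05, 13:35-15:05, 15:20-15:40, 16:45-17:55, 18:20-19:00

Luca in UTC: 10:15-12:50, 13:35-15:40, 16:45-19:00 (subtract 1h to convert from UTC+1).
Mei in UTC: 10:15-11:05, 13:20-19:00 (add 5h to convert from UTC-5).
Maria in UTC: 08:35-11:15, 12:10-15:05, 15:20-17:55, 18:20-19:00 (add 5h to convert from UTC-5).
Gabriel in UTC: 10:35-19:00 (subtract 1h to convert from UTC+1).
Luca ∩ Mei: 10:15-11:05, 13:35-15:40, 16:45-19:00.
Luca ∩ Mei ∩ Maria: 10:15-11:05, 13:35-15:05, 15:20-15:40, 16:45-17:55, 18:20-19:00.
Luca ∩ Mei ∩ Maria ∩ Gabriel: 10:35-11:05, 13:35-15:05, 15:20-15:40, 16:45-17:55, 18:20-19:00.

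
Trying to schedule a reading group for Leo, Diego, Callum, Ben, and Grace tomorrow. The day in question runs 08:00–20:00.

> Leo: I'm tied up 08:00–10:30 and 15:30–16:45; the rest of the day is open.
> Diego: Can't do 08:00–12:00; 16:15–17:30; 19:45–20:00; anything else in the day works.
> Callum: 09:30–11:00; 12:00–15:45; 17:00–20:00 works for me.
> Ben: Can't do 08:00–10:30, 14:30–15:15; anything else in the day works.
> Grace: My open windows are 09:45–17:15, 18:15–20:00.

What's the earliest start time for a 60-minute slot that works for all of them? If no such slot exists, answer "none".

Leo free: 10:30-15:30, 16:45-20:00 (invert busy blocks within the working day).
Diego free: 12:00-16:15, 17:30-19:45 (invert busy blocks within the working day).
Callum free: 09:30-11:00, 12:00-15:45, 17:00-20:00.
Ben free: 10:30-14:30, 15:15-20:00 (invert busy blocks within the working day).
Grace free: 09:45-17:15, 18:15-20:00.
Leo ∩ Diego: 12:00-15:30, 17:30-19:45.
Leo ∩ Diego ∩ Callum: 12:00-15:30, 17:30-19:45.
Leo ∩ Diego ∩ Callum ∩ Ben: 12:00-14:30, 15:15-15:30, 17:30-19:45.
Leo ∩ Diego ∩ Callum ∩ Ben ∩ Grace: 12:00-14:30, 15:15-15:30, 18:15-19:45.
The first common window of at least 60 minutes is 12:00-14:30, so the earliest start is 12:00.

12:00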